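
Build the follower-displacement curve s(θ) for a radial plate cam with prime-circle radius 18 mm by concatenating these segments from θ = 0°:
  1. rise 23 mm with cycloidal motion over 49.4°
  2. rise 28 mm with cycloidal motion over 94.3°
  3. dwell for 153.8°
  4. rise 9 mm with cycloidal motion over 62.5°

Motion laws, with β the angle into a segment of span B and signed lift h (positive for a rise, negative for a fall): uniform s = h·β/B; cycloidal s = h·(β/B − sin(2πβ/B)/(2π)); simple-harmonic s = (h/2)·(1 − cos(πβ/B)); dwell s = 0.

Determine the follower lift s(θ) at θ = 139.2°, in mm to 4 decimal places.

seg 1 [0°–49.4°] cycloidal, h=23: full span → s += 23 → s = 23.0000
seg 2 [49.4°–143.7°] cycloidal, h=28: θ=139.2° here. β=89.8, B=94.3. 28·(0.9523 − sin(2π·0.9523)/(2π)) = 27.9801 → s = 50.9801

50.9801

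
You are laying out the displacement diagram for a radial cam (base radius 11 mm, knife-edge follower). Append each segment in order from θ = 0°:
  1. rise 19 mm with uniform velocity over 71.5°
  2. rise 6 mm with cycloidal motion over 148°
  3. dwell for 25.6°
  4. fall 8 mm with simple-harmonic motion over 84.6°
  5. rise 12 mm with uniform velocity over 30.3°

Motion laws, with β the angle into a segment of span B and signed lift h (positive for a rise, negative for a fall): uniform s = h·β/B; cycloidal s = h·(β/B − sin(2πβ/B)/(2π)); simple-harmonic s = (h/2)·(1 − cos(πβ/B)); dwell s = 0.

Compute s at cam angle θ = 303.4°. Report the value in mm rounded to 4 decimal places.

seg 1 [0°–71.5°] uniform, h=19: full span → s += 19 → s = 19.0000
seg 2 [71.5°–219.5°] cycloidal, h=6: full span → s += 6 → s = 25.0000
seg 3 [219.5°–245.1°] dwell: s stays 25.0000
seg 4 [245.1°–329.7°] simple-harmonic, h=-8: θ=303.4° here. β=58.3, B=84.6. -8/2·(1 − cos(π·0.6891)) = -6.2392 → s = 18.7608

18.7608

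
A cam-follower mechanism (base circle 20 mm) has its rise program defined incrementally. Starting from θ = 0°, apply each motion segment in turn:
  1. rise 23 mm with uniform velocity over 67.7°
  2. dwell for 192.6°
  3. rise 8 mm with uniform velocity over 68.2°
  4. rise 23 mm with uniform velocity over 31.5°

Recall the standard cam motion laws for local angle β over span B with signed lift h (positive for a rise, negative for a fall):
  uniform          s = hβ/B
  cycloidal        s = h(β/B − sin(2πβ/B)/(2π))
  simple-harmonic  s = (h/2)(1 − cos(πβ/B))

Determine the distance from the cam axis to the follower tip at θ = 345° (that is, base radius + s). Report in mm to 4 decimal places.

seg 1 [0°–67.7°] uniform, h=23: full span → s += 23 → s = 23.0000
seg 2 [67.7°–260.3°] dwell: s stays 23.0000
seg 3 [260.3°–328.5°] uniform, h=8: full span → s += 8 → s = 31.0000
seg 4 [328.5°–360°] uniform, h=23: θ=345° here. β=16.5, B=31.5. 23·16.5/31.5 = 12.0476 → s = 43.0476
radial distance = base radius + s = 20 + 43.0476 = 63.0476

63.0476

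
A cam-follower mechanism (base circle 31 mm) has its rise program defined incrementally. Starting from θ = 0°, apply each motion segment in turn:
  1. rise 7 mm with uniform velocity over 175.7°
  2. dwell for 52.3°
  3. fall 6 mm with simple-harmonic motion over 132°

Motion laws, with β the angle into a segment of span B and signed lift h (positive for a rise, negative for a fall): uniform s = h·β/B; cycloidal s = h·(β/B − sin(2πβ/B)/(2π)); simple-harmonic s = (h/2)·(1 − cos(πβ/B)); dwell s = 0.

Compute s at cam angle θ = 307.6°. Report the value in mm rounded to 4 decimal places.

seg 1 [0°–175.7°] uniform, h=7: full span → s += 7 → s = 7.0000
seg 2 [175.7°–228°] dwell: s stays 7.0000
seg 3 [228°–360°] simple-harmonic, h=-6: θ=307.6° here. β=79.6, B=132. -6/2·(1 − cos(π·0.6030)) = -3.9542 → s = 3.0458

3.0458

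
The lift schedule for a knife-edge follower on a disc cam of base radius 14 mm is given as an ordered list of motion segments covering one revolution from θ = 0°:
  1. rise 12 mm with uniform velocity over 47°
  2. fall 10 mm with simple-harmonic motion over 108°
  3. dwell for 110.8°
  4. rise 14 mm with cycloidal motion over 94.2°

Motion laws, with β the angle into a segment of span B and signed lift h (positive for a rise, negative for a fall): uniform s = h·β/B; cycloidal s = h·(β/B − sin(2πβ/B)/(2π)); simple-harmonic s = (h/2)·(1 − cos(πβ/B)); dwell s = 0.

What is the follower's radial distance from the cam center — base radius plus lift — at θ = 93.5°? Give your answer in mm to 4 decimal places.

seg 1 [0°–47°] uniform, h=12: full span → s += 12 → s = 12.0000
seg 2 [47°–155°] simple-harmonic, h=-10: θ=93.5° here. β=46.5, B=108. -10/2·(1 − cos(π·0.4306)) = -3.9178 → s = 8.0822
radial distance = base radius + s = 14 + 8.0822 = 22.0822

22.0822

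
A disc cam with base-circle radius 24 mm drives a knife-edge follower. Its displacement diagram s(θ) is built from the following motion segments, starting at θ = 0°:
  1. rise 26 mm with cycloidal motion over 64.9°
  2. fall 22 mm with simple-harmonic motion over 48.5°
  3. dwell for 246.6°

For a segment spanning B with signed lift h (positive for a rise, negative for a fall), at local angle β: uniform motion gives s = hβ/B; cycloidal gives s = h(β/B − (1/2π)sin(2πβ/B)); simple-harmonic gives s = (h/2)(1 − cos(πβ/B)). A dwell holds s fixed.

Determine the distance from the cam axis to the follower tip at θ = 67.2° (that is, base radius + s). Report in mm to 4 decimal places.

seg 1 [0°–64.9°] cycloidal, h=26: full span → s += 26 → s = 26.0000
seg 2 [64.9°–113.4°] simple-harmonic, h=-22: θ=67.2° here. β=2.3, B=48.5. -22/2·(1 − cos(π·0.0474)) = -0.1219 → s = 25.8781
radial distance = base radius + s = 24 + 25.8781 = 49.8781

49.8781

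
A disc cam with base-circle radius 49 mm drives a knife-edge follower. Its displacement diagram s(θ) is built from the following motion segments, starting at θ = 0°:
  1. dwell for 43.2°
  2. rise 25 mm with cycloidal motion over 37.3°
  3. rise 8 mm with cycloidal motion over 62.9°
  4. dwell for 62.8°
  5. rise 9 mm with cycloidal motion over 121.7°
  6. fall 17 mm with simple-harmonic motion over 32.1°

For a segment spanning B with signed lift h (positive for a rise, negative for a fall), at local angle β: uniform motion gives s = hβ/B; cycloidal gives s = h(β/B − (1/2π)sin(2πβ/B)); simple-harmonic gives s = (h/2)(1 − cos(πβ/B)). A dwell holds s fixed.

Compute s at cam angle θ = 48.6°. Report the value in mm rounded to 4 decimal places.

seg 1 [0°–43.2°] dwell: s stays 0.0000
seg 2 [43.2°–80.5°] cycloidal, h=25: θ=48.6° here. β=5.4, B=37.3. 25·(0.1448 − sin(2π·0.1448)/(2π)) = 0.4789 → s = 0.4789

0.4789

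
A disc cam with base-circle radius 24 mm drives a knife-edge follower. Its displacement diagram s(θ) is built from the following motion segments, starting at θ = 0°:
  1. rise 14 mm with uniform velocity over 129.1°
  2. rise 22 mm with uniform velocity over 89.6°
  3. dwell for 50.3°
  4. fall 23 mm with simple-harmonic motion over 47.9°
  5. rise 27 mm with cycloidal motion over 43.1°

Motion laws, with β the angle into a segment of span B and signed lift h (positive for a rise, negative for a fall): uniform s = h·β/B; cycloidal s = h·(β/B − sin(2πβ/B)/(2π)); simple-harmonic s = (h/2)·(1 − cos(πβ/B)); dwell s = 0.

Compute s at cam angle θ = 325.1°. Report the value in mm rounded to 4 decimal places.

seg 1 [0°–129.1°] uniform, h=14: full span → s += 14 → s = 14.0000
seg 2 [129.1°–218.7°] uniform, h=22: full span → s += 22 → s = 36.0000
seg 3 [218.7°–269°] dwell: s stays 36.0000
seg 4 [269°–316.9°] simple-harmonic, h=-23: full span → s += -23 → s = 13.0000
seg 5 [316.9°–360°] cycloidal, h=27: θ=325.1° here. β=8.2, B=43.1. 27·(0.1903 − sin(2π·0.1903)/(2π)) = 1.1389 → s = 14.1389

14.1389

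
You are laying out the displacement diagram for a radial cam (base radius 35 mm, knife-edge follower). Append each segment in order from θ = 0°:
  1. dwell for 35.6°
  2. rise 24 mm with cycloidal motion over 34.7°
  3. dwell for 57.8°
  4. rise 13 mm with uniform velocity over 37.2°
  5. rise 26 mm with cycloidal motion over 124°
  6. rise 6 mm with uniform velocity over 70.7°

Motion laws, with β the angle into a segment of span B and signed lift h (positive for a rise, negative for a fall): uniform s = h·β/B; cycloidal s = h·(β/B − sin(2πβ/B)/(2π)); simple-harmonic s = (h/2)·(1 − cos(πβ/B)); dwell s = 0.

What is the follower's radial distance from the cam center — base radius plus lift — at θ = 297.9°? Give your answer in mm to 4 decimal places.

seg 1 [0°–35.6°] dwell: s stays 0.0000
seg 2 [35.6°–70.3°] cycloidal, h=24: full span → s += 24 → s = 24.0000
seg 3 [70.3°–128.1°] dwell: s stays 24.0000
seg 4 [128.1°–165.3°] uniform, h=13: full span → s += 13 → s = 37.0000
seg 5 [165.3°–289.3°] cycloidal, h=26: full span → s += 26 → s = 63.0000
seg 6 [289.3°–360°] uniform, h=6: θ=297.9° here. β=8.6, B=70.7. 6·8.6/70.7 = 0.7298 → s = 63.7298
radial distance = base radius + s = 35 + 63.7298 = 98.7298

98.7298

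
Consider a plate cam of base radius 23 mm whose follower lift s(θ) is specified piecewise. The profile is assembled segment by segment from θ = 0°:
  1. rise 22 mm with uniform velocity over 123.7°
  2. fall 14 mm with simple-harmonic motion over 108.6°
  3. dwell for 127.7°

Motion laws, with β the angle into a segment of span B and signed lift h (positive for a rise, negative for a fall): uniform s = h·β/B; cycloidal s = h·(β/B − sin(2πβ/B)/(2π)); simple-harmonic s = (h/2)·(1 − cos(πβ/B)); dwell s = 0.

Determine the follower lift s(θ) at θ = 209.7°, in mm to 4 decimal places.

seg 1 [0°–123.7°] uniform, h=22: full span → s += 22 → s = 22.0000
seg 2 [123.7°–232.3°] simple-harmonic, h=-14: θ=209.7° here. β=86, B=108.6. -14/2·(1 − cos(π·0.7919)) = -12.5566 → s = 9.4434

9.4434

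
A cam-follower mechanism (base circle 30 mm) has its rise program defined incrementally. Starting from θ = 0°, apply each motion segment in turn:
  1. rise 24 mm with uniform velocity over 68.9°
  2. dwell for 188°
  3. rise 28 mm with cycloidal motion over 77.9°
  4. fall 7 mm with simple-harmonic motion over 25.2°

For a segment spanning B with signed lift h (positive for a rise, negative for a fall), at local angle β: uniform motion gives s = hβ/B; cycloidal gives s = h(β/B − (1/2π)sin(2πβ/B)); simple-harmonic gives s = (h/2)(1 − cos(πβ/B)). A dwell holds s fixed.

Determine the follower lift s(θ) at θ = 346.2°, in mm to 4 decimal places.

seg 1 [0°–68.9°] uniform, h=24: full span → s += 24 → s = 24.0000
seg 2 [68.9°–256.9°] dwell: s stays 24.0000
seg 3 [256.9°–334.8°] cycloidal, h=28: full span → s += 28 → s = 52.0000
seg 4 [334.8°–360°] simple-harmonic, h=-7: θ=346.2° here. β=11.4, B=25.2. -7/2·(1 − cos(π·0.4524)) = -2.9784 → s = 49.0216

49.0216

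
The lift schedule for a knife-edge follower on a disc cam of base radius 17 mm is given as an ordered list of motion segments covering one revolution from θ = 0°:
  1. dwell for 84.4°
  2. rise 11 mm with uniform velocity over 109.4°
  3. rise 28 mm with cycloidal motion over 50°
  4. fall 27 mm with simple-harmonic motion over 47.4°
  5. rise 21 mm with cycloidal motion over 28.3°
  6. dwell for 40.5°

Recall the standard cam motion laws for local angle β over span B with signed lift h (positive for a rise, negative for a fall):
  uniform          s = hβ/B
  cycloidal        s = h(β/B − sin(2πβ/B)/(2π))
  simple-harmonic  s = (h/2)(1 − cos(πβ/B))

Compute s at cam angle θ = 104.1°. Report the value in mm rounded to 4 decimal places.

seg 1 [0°–84.4°] dwell: s stays 0.0000
seg 2 [84.4°–193.8°] uniform, h=11: θ=104.1° here. β=19.7, B=109.4. 11·19.7/109.4 = 1.9808 → s = 1.9808

1.9808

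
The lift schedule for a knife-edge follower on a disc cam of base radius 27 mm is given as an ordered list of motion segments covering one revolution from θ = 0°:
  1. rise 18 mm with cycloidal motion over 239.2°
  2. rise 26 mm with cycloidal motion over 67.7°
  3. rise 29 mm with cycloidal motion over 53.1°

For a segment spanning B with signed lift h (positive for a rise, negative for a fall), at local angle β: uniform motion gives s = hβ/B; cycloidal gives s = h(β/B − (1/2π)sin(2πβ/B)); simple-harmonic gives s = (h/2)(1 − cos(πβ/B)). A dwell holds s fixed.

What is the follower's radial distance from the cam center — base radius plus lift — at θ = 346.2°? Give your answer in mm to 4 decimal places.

seg 1 [0°–239.2°] cycloidal, h=18: full span → s += 18 → s = 18.0000
seg 2 [239.2°–306.9°] cycloidal, h=26: full span → s += 26 → s = 44.0000
seg 3 [306.9°–360°] cycloidal, h=29: θ=346.2° here. β=39.3, B=53.1. 29·(0.7401 − sin(2π·0.7401)/(2π)) = 26.0699 → s = 70.0699
radial distance = base radius + s = 27 + 70.0699 = 97.0699

97.0699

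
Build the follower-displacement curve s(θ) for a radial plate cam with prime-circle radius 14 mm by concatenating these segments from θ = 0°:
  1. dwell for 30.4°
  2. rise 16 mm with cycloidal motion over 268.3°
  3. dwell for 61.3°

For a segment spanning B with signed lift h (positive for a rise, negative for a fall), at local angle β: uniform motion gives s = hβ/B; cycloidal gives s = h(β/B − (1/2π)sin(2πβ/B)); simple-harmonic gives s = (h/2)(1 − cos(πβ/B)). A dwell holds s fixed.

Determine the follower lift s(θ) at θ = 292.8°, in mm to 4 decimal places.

seg 1 [0°–30.4°] dwell: s stays 0.0000
seg 2 [30.4°–298.7°] cycloidal, h=16: θ=292.8° here. β=262.4, B=268.3. 16·(0.9780 − sin(2π·0.9780)/(2π)) = 15.9989 → s = 15.9989

15.9989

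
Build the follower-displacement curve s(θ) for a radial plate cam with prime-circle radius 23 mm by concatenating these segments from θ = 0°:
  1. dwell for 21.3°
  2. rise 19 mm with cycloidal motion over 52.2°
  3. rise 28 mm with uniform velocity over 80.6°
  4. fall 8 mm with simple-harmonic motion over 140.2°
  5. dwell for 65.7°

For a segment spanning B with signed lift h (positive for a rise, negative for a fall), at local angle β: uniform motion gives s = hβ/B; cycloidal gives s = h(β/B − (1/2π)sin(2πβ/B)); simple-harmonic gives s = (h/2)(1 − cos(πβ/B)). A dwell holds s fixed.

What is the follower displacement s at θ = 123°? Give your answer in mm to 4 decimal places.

seg 1 [0°–21.3°] dwell: s stays 0.0000
seg 2 [21.3°–73.5°] cycloidal, h=19: full span → s += 19 → s = 19.0000
seg 3 [73.5°–154.1°] uniform, h=28: θ=123° here. β=49.5, B=80.6. 28·49.5/80.6 = 17.1960 → s = 36.1960

36.1960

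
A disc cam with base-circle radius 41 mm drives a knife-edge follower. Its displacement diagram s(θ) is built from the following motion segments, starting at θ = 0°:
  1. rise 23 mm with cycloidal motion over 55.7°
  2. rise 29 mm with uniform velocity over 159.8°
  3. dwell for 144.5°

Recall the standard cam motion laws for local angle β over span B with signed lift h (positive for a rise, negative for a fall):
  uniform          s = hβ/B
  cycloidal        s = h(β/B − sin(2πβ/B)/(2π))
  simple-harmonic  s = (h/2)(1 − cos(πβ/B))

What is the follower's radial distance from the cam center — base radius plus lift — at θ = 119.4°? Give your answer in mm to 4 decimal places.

seg 1 [0°–55.7°] cycloidal, h=23: full span → s += 23 → s = 23.0000
seg 2 [55.7°–215.5°] uniform, h=29: θ=119.4° here. β=63.7, B=159.8. 29·63.7/159.8 = 11.5601 → s = 34.5601
radial distance = base radius + s = 41 + 34.5601 = 75.5601

75.5601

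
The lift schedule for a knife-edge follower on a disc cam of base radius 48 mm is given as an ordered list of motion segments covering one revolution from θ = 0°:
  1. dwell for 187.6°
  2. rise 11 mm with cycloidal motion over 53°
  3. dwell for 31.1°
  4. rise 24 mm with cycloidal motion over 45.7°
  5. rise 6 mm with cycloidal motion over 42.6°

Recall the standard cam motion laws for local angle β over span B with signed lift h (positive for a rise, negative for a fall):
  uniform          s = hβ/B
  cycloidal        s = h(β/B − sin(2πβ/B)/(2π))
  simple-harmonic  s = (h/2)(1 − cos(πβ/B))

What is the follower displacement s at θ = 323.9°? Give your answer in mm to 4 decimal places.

seg 1 [0°–187.6°] dwell: s stays 0.0000
seg 2 [187.6°–240.6°] cycloidal, h=11: full span → s += 11 → s = 11.0000
seg 3 [240.6°–271.7°] dwell: s stays 11.0000
seg 4 [271.7°–317.4°] cycloidal, h=24: full span → s += 24 → s = 35.0000
seg 5 [317.4°–360°] cycloidal, h=6: θ=323.9° here. β=6.5, B=42.6. 6·(0.1526 − sin(2π·0.1526)/(2π)) = 0.1339 → s = 35.1339

35.1339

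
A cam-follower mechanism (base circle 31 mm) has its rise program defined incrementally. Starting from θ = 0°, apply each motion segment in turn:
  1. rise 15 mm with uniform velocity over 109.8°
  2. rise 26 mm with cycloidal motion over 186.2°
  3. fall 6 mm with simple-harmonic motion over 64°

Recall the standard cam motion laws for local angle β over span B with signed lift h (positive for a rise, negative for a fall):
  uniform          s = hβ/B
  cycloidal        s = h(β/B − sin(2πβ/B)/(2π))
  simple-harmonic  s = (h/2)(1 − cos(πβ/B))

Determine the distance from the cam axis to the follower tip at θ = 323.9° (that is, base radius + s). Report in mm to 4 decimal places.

seg 1 [0°–109.8°] uniform, h=15: full span → s += 15 → s = 15.0000
seg 2 [109.8°–296°] cycloidal, h=26: full span → s += 26 → s = 41.0000
seg 3 [296°–360°] simple-harmonic, h=-6: θ=323.9° here. β=27.9, B=64. -6/2·(1 − cos(π·0.4359)) = -2.4003 → s = 38.5997
radial distance = base radius + s = 31 + 38.5997 = 69.5997

69.5997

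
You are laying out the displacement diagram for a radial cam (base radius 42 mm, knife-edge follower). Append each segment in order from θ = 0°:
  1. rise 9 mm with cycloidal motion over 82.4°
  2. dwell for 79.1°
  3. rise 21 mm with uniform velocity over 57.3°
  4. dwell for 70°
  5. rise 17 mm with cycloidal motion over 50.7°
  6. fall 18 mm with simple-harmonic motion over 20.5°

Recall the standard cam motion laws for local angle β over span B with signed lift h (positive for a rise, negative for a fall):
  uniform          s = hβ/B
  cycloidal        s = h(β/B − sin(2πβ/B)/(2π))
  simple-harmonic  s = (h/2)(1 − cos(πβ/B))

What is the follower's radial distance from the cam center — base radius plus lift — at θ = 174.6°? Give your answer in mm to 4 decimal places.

seg 1 [0°–82.4°] cycloidal, h=9: full span → s += 9 → s = 9.0000
seg 2 [82.4°–161.5°] dwell: s stays 9.0000
seg 3 [161.5°–218.8°] uniform, h=21: θ=174.6° here. β=13.1, B=57.3. 21·13.1/57.3 = 4.8010 → s = 13.8010
radial distance = base radius + s = 42 + 13.8010 = 55.8010

55.8010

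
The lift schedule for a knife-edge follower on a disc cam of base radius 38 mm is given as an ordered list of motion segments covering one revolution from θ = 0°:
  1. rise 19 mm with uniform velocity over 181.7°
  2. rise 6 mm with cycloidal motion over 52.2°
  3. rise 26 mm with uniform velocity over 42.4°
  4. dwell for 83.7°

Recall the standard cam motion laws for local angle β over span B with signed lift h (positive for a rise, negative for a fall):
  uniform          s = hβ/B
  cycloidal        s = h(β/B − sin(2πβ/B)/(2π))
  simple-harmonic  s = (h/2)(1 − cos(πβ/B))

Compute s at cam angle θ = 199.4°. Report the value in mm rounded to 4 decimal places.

seg 1 [0°–181.7°] uniform, h=19: full span → s += 19 → s = 19.0000
seg 2 [181.7°–233.9°] cycloidal, h=6: θ=199.4° here. β=17.7, B=52.2. 6·(0.3391 − sin(2π·0.3391)/(2π)) = 1.2253 → s = 20.2253

20.2253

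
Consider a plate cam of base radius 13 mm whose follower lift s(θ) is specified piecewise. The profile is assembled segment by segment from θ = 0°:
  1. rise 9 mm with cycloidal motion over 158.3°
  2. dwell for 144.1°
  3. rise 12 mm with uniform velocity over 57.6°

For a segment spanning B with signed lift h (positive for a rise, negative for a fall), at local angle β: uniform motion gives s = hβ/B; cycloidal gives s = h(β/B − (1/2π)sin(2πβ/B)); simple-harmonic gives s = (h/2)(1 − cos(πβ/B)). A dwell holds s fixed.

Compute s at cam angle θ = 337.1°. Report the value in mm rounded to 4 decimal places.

seg 1 [0°–158.3°] cycloidal, h=9: full span → s += 9 → s = 9.0000
seg 2 [158.3°–302.4°] dwell: s stays 9.0000
seg 3 [302.4°–360°] uniform, h=12: θ=337.1° here. β=34.7, B=57.6. 12·34.7/57.6 = 7.2292 → s = 16.2292

16.2292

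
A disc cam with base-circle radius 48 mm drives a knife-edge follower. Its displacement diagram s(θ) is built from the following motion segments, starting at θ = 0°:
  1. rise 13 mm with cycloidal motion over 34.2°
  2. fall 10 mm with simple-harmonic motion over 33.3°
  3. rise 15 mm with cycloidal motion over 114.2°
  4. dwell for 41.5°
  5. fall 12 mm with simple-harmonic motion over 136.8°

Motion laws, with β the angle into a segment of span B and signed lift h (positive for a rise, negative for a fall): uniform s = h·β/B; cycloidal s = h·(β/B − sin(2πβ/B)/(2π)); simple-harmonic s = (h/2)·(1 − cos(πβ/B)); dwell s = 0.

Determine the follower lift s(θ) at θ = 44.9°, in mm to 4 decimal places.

seg 1 [0°–34.2°] cycloidal, h=13: full span → s += 13 → s = 13.0000
seg 2 [34.2°–67.5°] simple-harmonic, h=-10: θ=44.9° here. β=10.7, B=33.3. -10/2·(1 − cos(π·0.3213)) = -2.3384 → s = 10.6616

10.6616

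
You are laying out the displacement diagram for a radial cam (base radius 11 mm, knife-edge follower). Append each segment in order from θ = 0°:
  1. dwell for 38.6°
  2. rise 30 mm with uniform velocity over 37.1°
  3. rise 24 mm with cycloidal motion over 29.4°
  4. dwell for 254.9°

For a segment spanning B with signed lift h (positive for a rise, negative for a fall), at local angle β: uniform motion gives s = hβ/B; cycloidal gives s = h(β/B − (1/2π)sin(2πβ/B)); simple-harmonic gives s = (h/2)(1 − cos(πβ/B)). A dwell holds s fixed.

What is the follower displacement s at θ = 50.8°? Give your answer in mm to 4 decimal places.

seg 1 [0°–38.6°] dwell: s stays 0.0000
seg 2 [38.6°–75.7°] uniform, h=30: θ=50.8° here. β=12.2, B=37.1. 30·12.2/37.1 = 9.8652 → s = 9.8652

9.8652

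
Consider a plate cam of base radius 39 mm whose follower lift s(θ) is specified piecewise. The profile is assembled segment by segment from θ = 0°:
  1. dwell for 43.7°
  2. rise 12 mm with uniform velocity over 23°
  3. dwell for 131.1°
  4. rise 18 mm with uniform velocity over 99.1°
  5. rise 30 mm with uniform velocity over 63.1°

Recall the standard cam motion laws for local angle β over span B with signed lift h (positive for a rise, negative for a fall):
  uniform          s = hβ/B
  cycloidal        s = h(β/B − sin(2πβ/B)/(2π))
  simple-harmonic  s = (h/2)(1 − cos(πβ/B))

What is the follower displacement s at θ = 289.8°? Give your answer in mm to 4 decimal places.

seg 1 [0°–43.7°] dwell: s stays 0.0000
seg 2 [43.7°–66.7°] uniform, h=12: full span → s += 12 → s = 12.0000
seg 3 [66.7°–197.8°] dwell: s stays 12.0000
seg 4 [197.8°–296.9°] uniform, h=18: θ=289.8° here. β=92, B=99.1. 18·92/99.1 = 16.7104 → s = 28.7104

28.7104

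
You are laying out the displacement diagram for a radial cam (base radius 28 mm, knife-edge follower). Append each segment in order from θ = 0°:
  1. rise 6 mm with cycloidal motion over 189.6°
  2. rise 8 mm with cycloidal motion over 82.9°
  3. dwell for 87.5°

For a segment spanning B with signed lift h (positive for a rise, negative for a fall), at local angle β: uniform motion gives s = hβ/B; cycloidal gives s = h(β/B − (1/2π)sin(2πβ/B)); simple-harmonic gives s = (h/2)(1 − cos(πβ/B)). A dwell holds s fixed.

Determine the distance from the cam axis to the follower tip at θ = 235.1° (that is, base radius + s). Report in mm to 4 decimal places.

seg 1 [0°–189.6°] cycloidal, h=6: full span → s += 6 → s = 6.0000
seg 2 [189.6°–272.5°] cycloidal, h=8: θ=235.1° here. β=45.5, B=82.9. 8·(0.5489 − sin(2π·0.5489)/(2π)) = 4.7756 → s = 10.7756
radial distance = base radius + s = 28 + 10.7756 = 38.7756

38.7756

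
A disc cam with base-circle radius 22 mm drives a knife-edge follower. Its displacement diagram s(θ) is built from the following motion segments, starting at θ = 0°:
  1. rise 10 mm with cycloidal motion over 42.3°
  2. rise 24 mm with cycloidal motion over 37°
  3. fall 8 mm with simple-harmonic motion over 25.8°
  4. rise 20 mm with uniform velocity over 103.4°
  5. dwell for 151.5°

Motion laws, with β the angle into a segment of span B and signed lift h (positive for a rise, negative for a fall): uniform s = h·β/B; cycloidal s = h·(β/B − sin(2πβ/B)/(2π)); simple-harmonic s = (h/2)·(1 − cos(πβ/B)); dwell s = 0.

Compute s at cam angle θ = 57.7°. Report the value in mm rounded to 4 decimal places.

seg 1 [0°–42.3°] cycloidal, h=10: full span → s += 10 → s = 10.0000
seg 2 [42.3°–79.3°] cycloidal, h=24: θ=57.7° here. β=15.4, B=37. 24·(0.4162 − sin(2π·0.4162)/(2π)) = 8.0700 → s = 18.0700

18.0700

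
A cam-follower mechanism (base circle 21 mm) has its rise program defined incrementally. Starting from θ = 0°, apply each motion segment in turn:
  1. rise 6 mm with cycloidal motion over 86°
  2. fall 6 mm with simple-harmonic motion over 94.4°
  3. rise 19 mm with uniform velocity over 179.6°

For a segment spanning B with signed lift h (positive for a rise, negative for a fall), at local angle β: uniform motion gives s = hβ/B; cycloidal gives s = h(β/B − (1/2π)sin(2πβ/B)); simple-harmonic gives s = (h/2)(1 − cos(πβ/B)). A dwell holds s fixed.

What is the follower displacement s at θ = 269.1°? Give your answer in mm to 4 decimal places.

seg 1 [0°–86°] cycloidal, h=6: full span → s += 6 → s = 6.0000
seg 2 [86°–180.4°] simple-harmonic, h=-6: full span → s += -6 → s = 0.0000
seg 3 [180.4°–360°] uniform, h=19: θ=269.1° here. β=88.7, B=179.6. 19·88.7/179.6 = 9.3836 → s = 9.3836

9.3836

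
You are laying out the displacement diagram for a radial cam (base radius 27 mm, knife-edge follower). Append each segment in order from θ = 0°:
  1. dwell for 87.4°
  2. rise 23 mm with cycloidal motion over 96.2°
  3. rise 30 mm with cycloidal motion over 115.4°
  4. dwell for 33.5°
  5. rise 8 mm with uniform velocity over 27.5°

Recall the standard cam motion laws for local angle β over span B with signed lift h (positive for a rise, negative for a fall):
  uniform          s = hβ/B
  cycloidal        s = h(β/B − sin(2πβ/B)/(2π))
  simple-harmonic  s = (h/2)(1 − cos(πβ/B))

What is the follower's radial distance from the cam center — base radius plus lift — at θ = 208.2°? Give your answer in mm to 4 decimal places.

seg 1 [0°–87.4°] dwell: s stays 0.0000
seg 2 [87.4°–183.6°] cycloidal, h=23: full span → s += 23 → s = 23.0000
seg 3 [183.6°–299°] cycloidal, h=30: θ=208.2° here. β=24.6, B=115.4. 30·(0.2132 − sin(2π·0.2132)/(2π)) = 1.7478 → s = 24.7478
radial distance = base radius + s = 27 + 24.7478 = 51.7478

51.7478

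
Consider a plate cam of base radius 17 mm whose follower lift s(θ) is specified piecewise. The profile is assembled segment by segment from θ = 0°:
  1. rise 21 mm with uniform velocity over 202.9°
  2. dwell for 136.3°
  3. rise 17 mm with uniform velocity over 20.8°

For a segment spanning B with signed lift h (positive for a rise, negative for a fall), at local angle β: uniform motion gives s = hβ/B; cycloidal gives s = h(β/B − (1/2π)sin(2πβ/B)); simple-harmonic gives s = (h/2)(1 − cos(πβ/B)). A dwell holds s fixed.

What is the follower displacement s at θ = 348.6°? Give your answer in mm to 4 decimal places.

seg 1 [0°–202.9°] uniform, h=21: full span → s += 21 → s = 21.0000
seg 2 [202.9°–339.2°] dwell: s stays 21.0000
seg 3 [339.2°–360°] uniform, h=17: θ=348.6° here. β=9.4, B=20.8. 17·9.4/20.8 = 7.6827 → s = 28.6827

28.6827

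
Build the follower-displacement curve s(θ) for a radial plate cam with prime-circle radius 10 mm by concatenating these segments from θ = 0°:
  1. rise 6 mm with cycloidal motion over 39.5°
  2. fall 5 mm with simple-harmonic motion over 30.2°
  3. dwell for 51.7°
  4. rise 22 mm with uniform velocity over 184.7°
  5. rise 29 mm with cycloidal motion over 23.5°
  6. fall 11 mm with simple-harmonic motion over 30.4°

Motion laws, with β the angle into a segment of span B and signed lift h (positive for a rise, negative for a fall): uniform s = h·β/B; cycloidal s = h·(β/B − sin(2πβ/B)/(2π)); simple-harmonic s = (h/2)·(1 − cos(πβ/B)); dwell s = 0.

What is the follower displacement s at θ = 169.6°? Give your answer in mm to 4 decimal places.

seg 1 [0°–39.5°] cycloidal, h=6: full span → s += 6 → s = 6.0000
seg 2 [39.5°–69.7°] simple-harmonic, h=-5: full span → s += -5 → s = 1.0000
seg 3 [69.7°–121.4°] dwell: s stays 1.0000
seg 4 [121.4°–306.1°] uniform, h=22: θ=169.6° here. β=48.2, B=184.7. 22·48.2/184.7 = 5.7412 → s = 6.7412

6.7412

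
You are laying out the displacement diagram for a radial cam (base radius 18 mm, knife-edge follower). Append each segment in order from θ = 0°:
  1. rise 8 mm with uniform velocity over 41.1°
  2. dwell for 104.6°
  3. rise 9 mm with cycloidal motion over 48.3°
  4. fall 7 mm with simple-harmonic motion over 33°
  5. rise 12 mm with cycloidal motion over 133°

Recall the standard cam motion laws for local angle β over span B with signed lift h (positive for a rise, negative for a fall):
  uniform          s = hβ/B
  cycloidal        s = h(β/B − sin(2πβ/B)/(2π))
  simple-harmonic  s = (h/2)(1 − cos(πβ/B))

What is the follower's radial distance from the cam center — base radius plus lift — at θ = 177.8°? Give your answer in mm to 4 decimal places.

seg 1 [0°–41.1°] uniform, h=8: full span → s += 8 → s = 8.0000
seg 2 [41.1°–145.7°] dwell: s stays 8.0000
seg 3 [145.7°–194°] cycloidal, h=9: θ=177.8° here. β=32.1, B=48.3. 9·(0.6646 − sin(2π·0.6646)/(2π)) = 7.2124 → s = 15.2124
radial distance = base radius + s = 18 + 15.2124 = 33.2124

33.2124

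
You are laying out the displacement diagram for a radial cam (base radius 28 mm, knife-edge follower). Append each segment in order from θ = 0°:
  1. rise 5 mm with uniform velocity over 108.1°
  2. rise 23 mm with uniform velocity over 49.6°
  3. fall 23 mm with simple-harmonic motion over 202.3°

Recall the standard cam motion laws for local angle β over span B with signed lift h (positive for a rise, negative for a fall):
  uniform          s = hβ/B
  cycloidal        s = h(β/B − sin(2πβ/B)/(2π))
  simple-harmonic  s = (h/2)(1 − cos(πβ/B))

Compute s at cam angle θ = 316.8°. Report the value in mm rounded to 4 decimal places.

seg 1 [0°–108.1°] uniform, h=5: full span → s += 5 → s = 5.0000
seg 2 [108.1°–157.7°] uniform, h=23: full span → s += 23 → s = 28.0000
seg 3 [157.7°–360°] simple-harmonic, h=-23: θ=316.8° here. β=159.1, B=202.3. -23/2·(1 − cos(π·0.7865)) = -20.5077 → s = 7.4923

7.4923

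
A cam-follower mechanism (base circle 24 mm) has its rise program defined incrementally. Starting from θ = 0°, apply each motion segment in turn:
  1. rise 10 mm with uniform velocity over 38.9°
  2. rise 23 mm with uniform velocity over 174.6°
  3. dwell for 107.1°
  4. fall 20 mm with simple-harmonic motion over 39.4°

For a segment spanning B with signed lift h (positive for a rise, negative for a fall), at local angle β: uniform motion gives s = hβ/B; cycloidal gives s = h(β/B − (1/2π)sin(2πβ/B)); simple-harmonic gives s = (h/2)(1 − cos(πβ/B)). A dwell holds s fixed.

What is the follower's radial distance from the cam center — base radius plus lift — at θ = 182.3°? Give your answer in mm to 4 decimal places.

seg 1 [0°–38.9°] uniform, h=10: full span → s += 10 → s = 10.0000
seg 2 [38.9°–213.5°] uniform, h=23: θ=182.3° here. β=143.4, B=174.6. 23·143.4/174.6 = 18.8900 → s = 28.8900
radial distance = base radius + s = 24 + 28.8900 = 52.8900

52.8900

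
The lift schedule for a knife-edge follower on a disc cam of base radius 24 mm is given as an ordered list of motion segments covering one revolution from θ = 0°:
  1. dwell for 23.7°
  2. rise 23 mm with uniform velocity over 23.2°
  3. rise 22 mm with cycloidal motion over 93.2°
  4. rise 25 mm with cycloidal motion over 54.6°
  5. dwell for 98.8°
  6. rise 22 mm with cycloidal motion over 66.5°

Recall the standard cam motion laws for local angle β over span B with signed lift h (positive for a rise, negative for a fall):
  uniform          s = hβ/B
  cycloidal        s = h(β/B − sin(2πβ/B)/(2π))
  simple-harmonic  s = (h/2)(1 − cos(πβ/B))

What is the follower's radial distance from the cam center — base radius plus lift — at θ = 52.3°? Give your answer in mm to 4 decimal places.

seg 1 [0°–23.7°] dwell: s stays 0.0000
seg 2 [23.7°–46.9°] uniform, h=23: full span → s += 23 → s = 23.0000
seg 3 [46.9°–140.1°] cycloidal, h=22: θ=52.3° here. β=5.4, B=93.2. 22·(0.0579 − sin(2π·0.0579)/(2π)) = 0.0280 → s = 23.0280
radial distance = base radius + s = 24 + 23.0280 = 47.0280

47.0280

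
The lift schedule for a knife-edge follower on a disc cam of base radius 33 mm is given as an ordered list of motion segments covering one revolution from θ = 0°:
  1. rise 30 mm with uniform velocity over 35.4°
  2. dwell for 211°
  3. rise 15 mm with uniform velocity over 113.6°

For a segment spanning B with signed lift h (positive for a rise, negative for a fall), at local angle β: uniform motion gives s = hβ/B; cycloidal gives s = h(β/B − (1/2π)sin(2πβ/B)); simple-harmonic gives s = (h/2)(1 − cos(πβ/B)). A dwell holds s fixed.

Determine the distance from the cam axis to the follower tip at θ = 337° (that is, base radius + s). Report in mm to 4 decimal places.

seg 1 [0°–35.4°] uniform, h=30: full span → s += 30 → s = 30.0000
seg 2 [35.4°–246.4°] dwell: s stays 30.0000
seg 3 [246.4°–360°] uniform, h=15: θ=337° here. β=90.6, B=113.6. 15·90.6/113.6 = 11.9630 → s = 41.9630
radial distance = base radius + s = 33 + 41.9630 = 74.9630

74.9630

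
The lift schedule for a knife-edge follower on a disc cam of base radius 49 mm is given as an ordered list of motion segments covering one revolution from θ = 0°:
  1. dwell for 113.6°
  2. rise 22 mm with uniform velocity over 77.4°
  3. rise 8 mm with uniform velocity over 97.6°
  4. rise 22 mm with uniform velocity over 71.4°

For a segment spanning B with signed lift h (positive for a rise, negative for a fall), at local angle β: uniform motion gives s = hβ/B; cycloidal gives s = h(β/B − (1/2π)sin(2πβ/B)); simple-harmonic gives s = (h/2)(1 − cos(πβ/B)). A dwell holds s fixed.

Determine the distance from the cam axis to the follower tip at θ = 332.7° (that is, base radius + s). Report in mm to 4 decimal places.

seg 1 [0°–113.6°] dwell: s stays 0.0000
seg 2 [113.6°–191°] uniform, h=22: full span → s += 22 → s = 22.0000
seg 3 [191°–288.6°] uniform, h=8: full span → s += 8 → s = 30.0000
seg 4 [288.6°–360°] uniform, h=22: θ=332.7° here. β=44.1, B=71.4. 22·44.1/71.4 = 13.5882 → s = 43.5882
radial distance = base radius + s = 49 + 43.5882 = 92.5882

92.5882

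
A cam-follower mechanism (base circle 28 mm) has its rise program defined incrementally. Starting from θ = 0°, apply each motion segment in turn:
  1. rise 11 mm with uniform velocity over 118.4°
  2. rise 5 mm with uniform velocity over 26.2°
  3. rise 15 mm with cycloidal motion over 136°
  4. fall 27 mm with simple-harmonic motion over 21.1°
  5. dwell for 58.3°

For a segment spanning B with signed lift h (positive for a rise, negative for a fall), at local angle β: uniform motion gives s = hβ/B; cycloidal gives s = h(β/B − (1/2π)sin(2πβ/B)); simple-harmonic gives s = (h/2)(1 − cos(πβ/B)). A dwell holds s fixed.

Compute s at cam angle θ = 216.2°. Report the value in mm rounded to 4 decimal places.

seg 1 [0°–118.4°] uniform, h=11: full span → s += 11 → s = 11.0000
seg 2 [118.4°–144.6°] uniform, h=5: full span → s += 5 → s = 16.0000
seg 3 [144.6°–280.6°] cycloidal, h=15: θ=216.2° here. β=71.6, B=136. 15·(0.5265 − sin(2π·0.5265)/(2π)) = 8.2923 → s = 24.2923

24.2923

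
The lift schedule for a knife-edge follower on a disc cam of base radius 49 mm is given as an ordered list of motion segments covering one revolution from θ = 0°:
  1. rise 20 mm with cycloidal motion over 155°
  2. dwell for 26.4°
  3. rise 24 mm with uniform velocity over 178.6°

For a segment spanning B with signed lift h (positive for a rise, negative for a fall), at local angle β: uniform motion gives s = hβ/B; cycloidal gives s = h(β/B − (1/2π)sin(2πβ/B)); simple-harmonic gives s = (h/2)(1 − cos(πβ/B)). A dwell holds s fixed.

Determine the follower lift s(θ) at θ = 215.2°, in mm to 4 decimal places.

seg 1 [0°–155°] cycloidal, h=20: full span → s += 20 → s = 20.0000
seg 2 [155°–181.4°] dwell: s stays 20.0000
seg 3 [181.4°–360°] uniform, h=24: θ=215.2° here. β=33.8, B=178.6. 24·33.8/178.6 = 4.5420 → s = 24.5420

24.5420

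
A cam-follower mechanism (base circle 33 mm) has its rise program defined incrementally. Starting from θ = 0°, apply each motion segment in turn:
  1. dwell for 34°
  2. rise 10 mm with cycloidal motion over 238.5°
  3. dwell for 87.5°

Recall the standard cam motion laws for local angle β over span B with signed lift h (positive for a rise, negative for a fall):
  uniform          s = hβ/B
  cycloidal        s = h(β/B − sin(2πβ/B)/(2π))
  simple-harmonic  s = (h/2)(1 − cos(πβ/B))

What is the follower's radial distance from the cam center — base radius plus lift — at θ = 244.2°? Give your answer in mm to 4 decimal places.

seg 1 [0°–34°] dwell: s stays 0.0000
seg 2 [34°–272.5°] cycloidal, h=10: θ=244.2° here. β=210.2, B=238.5. 10·(0.8813 − sin(2π·0.8813)/(2π)) = 9.8931 → s = 9.8931
radial distance = base radius + s = 33 + 9.8931 = 42.8931

42.8931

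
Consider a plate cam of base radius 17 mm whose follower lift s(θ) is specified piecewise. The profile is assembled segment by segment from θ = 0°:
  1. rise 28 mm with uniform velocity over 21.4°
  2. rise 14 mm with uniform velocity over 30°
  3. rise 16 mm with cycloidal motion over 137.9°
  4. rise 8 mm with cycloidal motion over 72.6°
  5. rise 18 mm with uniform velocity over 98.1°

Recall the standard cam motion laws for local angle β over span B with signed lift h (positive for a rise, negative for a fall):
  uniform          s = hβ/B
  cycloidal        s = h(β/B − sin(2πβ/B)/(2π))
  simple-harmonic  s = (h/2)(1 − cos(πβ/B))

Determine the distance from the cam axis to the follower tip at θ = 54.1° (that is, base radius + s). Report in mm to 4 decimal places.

seg 1 [0°–21.4°] uniform, h=28: full span → s += 28 → s = 28.0000
seg 2 [21.4°–51.4°] uniform, h=14: full span → s += 14 → s = 42.0000
seg 3 [51.4°–189.3°] cycloidal, h=16: θ=54.1° here. β=2.7, B=137.9. 16·(0.0196 − sin(2π·0.0196)/(2π)) = 0.0008 → s = 42.0008
radial distance = base radius + s = 17 + 42.0008 = 59.0008

59.0008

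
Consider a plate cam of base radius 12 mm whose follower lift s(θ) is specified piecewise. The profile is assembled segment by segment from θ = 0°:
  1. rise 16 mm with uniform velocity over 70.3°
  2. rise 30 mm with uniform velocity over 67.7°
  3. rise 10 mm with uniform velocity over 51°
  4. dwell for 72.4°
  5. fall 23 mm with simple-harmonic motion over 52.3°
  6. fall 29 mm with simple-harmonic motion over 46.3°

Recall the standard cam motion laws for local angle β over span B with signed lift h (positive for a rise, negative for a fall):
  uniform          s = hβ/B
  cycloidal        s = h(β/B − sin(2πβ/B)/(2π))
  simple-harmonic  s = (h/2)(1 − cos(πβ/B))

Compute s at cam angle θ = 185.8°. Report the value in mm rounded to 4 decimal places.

seg 1 [0°–70.3°] uniform, h=16: full span → s += 16 → s = 16.0000
seg 2 [70.3°–138°] uniform, h=30: full span → s += 30 → s = 46.0000
seg 3 [138°–189°] uniform, h=10: θ=185.8° here. β=47.8, B=51. 10·47.8/51 = 9.3725 → s = 55.3725

55.3725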